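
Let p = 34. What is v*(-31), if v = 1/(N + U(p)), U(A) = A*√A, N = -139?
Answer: 31/(139 - 34*√34) ≈ -0.52319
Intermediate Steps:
U(A) = A^(3/2)
v = 1/(-139 + 34*√34) (v = 1/(-139 + 34^(3/2)) = 1/(-139 + 34*√34) ≈ 0.016877)
v*(-31) = (139/19983 + 34*√34/19983)*(-31) = -4309/19983 - 1054*√34/19983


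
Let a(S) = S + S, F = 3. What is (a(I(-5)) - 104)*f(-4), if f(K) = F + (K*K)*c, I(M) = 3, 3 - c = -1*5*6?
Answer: -52038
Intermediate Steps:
c = 33 (c = 3 - (-1*5)*6 = 3 - (-5)*6 = 3 - 1*(-30) = 3 + 30 = 33)
a(S) = 2*S
f(K) = 3 + 33*K² (f(K) = 3 + (K*K)*33 = 3 + K²*33 = 3 + 33*K²)
(a(I(-5)) - 104)*f(-4) = (2*3 - 104)*(3 + 33*(-4)²) = (6 - 104)*(3 + 33*16) = -98*(3 + 528) = -98*531 = -52038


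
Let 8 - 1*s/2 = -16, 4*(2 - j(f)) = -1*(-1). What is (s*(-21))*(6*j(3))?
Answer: -10584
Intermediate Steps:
j(f) = 7/4 (j(f) = 2 - (-1)*(-1)/4 = 2 - ¼*1 = 2 - ¼ = 7/4)
s = 48 (s = 16 - 2*(-16) = 16 + 32 = 48)
(s*(-21))*(6*j(3)) = (48*(-21))*(6*(7/4)) = -1008*21/2 = -10584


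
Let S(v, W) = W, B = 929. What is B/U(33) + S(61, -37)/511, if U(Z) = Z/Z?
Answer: 474682/511 ≈ 928.93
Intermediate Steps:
U(Z) = 1
B/U(33) + S(61, -37)/511 = 929/1 - 37/511 = 929*1 - 37*1/511 = 929 - 37/511 = 474682/511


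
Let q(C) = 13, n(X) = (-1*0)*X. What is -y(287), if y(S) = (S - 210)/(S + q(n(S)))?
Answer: -77/300 ≈ -0.25667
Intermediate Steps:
n(X) = 0 (n(X) = 0*X = 0)
y(S) = (-210 + S)/(13 + S) (y(S) = (S - 210)/(S + 13) = (-210 + S)/(13 + S))
-y(287) = -(-210 + 287)/(13 + 287) = -77/300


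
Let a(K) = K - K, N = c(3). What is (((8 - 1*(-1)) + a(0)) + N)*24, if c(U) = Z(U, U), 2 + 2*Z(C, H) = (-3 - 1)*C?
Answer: 48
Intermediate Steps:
Z(C, H) = -1 - 2*C (Z(C, H) = -1 + ((-3 - 1)*C)/2 = -1 + (-4*C)/2 = -1 - 2*C)
c(U) = -1 - 2*U
N = -7 (N = -1 - 2*3 = -1 - 6 = -7)
a(K) = 0
(((8 - 1*(-1)) + a(0)) + N)*24 = (((8 - 1*(-1)) + 0) - 7)*24 = (((8 + 1) + 0) - 7)*24 = ((9 + 0) - 7)*24 = (9 - 7)*24 = 2*24 = 48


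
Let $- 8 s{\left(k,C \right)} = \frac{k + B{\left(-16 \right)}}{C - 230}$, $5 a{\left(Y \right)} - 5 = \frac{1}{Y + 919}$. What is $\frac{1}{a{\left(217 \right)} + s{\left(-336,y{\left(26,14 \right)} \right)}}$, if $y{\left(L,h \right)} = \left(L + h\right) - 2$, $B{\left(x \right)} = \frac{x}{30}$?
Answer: $\frac{40896}{31943} \approx 1.2803$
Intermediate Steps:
$B{\left(x \right)} = \frac{x}{30}$ ($B{\left(x \right)} = x \frac{1}{30} = \frac{x}{30}$)
$a{\left(Y \right)} = 1 + \frac{1}{5 \left(919 + Y\right)}$ ($a{\left(Y \right)} = 1 + \frac{1}{5 \left(Y + 919\right)} = 1 + \frac{1}{5 \left(919 + Y\right)}$)
$y{\left(L,h \right)} = -2 + L + h$
$s{\left(k,C \right)} = - \frac{- \frac{8}{15} + k}{8 \left(-230 + C\right)}$ ($s{\left(k,C \right)} = - \frac{\left(k + \frac{1}{30} \left(-16\right)\right) \frac{1}{C - 230}}{8} = - \frac{\left(k - \frac{8}{15}\right) \frac{1}{-230 + C}}{8} = - \frac{\left(- \frac{8}{15} + k\right) \frac{1}{-230 + C}}{8} = - \frac{\frac{1}{-230 + C} \left(- \frac{8}{15} + k\right)}{8} = - \frac{- \frac{8}{15} + k}{8 \left(-230 + C\right)}$)
$\frac{1}{a{\left(217 \right)} + s{\left(-336,y{\left(26,14 \right)} \right)}} = \frac{1}{\frac{\frac{4596}{5} + 217}{919 + 217} + \frac{8 - -5040}{120 \left(-230 + \left(-2 + 26 + 14\right)\right)}} = \frac{1}{\frac{1}{1136} \cdot \frac{5681}{5} + \frac{8 + 5040}{120 \left(-230 + 38\right)}} = \frac{1}{\frac{1}{1136} \cdot \frac{5681}{5} + \frac{1}{120} \frac{1}{-192} \cdot 5048} = \frac{1}{\frac{5681}{5680} + \frac{1}{120} \left(- \frac{1}{192}\right) 5048} = \frac{1}{\frac{5681}{5680} - \frac{631}{2880}} = \frac{1}{\frac{31943}{40896}} = \frac{40896}{31943}$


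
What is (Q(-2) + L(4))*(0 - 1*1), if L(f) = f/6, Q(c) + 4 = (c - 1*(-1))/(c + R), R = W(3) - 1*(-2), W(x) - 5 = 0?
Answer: 53/15 ≈ 3.5333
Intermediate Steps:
W(x) = 5 (W(x) = 5 + 0 = 5)
R = 7 (R = 5 - 1*(-2) = 5 + 2 = 7)
Q(c) = -4 + (1 + c)/(7 + c) (Q(c) = -4 + (c - 1*(-1))/(c + 7) = -4 + (c + 1)/(7 + c) = -4 + (1 + c)/(7 + c))
L(f) = f/6 (L(f) = f*(1/6) = f/6)
(Q(-2) + L(4))*(0 - 1*1) = (3*(-9 - 1*(-2))/(7 - 2) + (1/6)*4)*(0 - 1*1) = (3*(-9 + 2)/5 + 2/3)*(0 - 1) = (3*(1/5)*(-7) + 2/3)*(-1) = (-21/5 + 2/3)*(-1) = -53/15*(-1) = 53/15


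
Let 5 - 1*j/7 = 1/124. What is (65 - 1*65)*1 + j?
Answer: 4333/124 ≈ 34.944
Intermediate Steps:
j = 4333/124 (j = 35 - 7/124 = 4333/124 ≈ 34.944)
(65 - 1*65)*1 + j = (65 - 1*65)*1 + 4333/124 = (65 - 65)*1 + 4333/124 = 0*1 + 4333/124 = 0 + 4333/124 = 4333/124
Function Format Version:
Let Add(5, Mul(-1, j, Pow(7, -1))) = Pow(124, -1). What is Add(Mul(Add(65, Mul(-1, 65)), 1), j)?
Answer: Rational(4333, 124) ≈ 34.944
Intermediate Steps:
j = Rational(4333, 124) (j = Add(35, Mul(-7, Pow(124, -1))) = Add(35, Mul(-7, Rational(1, 124))) = Add(35, Rational(-7, 124)) = Rational(4333, 124) ≈ 34.944)
Add(Mul(Add(65, Mul(-1, 65)), 1), j) = Add(Mul(Add(65, Mul(-1, 65)), 1), Rational(4333, 124)) = Add(Mul(Add(65, -65), 1), Rational(4333, 124)) = Add(Mul(0, 1), Rational(4333, 124)) = Add(0, Rational(4333, 124)) = Rational(4333, 124)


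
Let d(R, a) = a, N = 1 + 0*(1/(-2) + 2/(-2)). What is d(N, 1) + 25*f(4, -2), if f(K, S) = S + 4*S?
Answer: -249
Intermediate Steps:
N = 1 (N = 1 + 0*(1*(-½) + 2*(-½)) = 1 + 0*(-½ - 1) = 1 + 0*(-3/2) = 1 + 0 = 1)
f(K, S) = 5*S
d(N, 1) + 25*f(4, -2) = 1 + 25*(5*(-2)) = 1 + 25*(-10) = 1 - 250 = -249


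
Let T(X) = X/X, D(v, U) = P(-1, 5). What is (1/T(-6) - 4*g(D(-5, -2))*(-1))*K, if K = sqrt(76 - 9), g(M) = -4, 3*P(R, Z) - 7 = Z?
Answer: -15*sqrt(67) ≈ -122.78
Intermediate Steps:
P(R, Z) = 7/3 + Z/3
D(v, U) = 4 (D(v, U) = 7/3 + (1/3)*5 = 7/3 + 5/3 = 4)
T(X) = 1
K = sqrt(67) ≈ 8.1853
(1/T(-6) - 4*g(D(-5, -2))*(-1))*K = (1/1 - 4*(-4)*(-1))*sqrt(67) = (1 + 16*(-1))*sqrt(67) = (1 - 16)*sqrt(67) = -15*sqrt(67)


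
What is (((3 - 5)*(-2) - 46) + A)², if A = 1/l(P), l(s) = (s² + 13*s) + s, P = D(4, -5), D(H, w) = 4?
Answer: 9138529/5184 ≈ 1762.8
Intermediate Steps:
P = 4
l(s) = s² + 14*s
A = 1/72 (A = 1/(4*(14 + 4)) = 1/(4*18) = 1/72 ≈ 0.013889)
(((3 - 5)*(-2) - 46) + A)² = (((3 - 5)*(-2) - 46) + 1/72)² = ((-2*(-2) - 46) + 1/72)² = ((4 - 46) + 1/72)² = (-42 + 1/72)² = (-3023/72)² = 9138529/5184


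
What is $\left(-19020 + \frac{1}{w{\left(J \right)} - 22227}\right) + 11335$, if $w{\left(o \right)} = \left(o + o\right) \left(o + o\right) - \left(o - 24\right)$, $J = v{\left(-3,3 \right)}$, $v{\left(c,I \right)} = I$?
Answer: $- \frac{170376451}{22170} \approx -7685.0$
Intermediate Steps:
$J = 3$
$w{\left(o \right)} = 24 - o + 4 o^{2}$ ($w{\left(o \right)} = 2 o 2 o - \left(-24 + o\right) = 4 o^{2} - \left(-24 + o\right) = 24 - o + 4 o^{2}$)
$\left(-19020 + \frac{1}{w{\left(J \right)} - 22227}\right) + 11335 = \left(-19020 + \frac{1}{\left(24 - 3 + 4 \cdot 3^{2}\right) - 22227}\right) + 11335 = \left(-19020 + \frac{1}{\left(24 - 3 + 4 \cdot 9\right) - 22227}\right) + 11335 = \left(-19020 + \frac{1}{\left(24 - 3 + 36\right) - 22227}\right) + 11335 = \left(-19020 + \frac{1}{57 - 22227}\right) + 11335 = \left(-19020 + \frac{1}{-22170}\right) + 11335 = \left(-19020 - \frac{1}{22170}\right) + 11335 = - \frac{421673401}{22170} + 11335 = - \frac{170376451}{22170}$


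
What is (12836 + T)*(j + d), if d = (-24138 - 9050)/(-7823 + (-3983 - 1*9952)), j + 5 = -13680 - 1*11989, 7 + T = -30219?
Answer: 4856867916280/10879 ≈ 4.4644e+8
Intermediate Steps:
T = -30226 (T = -7 - 30219 = -30226)
j = -25674 (j = -5 + (-13680 - 1*11989) = -5 + (-13680 - 11989) = -5 - 25669 = -25674)
d = 16594/10879 (d = -33188/(-7823 + (-3983 - 9952)) = -33188/(-7823 - 13935) = -33188/(-21758) = -33188*(-1/21758) = 16594/10879 ≈ 1.5253)
(12836 + T)*(j + d) = (12836 - 30226)*(-25674 + 16594/10879) = -17390*(-279290852/10879) = 4856867916280/10879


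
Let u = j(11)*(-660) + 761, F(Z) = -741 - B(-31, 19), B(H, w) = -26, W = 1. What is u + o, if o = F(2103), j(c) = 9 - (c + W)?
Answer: 2026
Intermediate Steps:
j(c) = 8 - c (j(c) = 9 - (c + 1) = 9 - (1 + c) = 9 + (-1 - c) = 8 - c)
F(Z) = -715 (F(Z) = -741 - 1*(-26) = -741 + 26 = -715)
o = -715
u = 2741 (u = (8 - 1*11)*(-660) + 761 = (8 - 11)*(-660) + 761 = -3*(-660) + 761 = 1980 + 761 = 2741)
u + o = 2741 - 715 = 2026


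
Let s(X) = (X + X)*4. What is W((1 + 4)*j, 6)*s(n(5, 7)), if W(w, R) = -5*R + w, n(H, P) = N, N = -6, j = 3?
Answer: 720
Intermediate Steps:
n(H, P) = -6
s(X) = 8*X (s(X) = (2*X)*4 = 8*X)
W(w, R) = w - 5*R
W((1 + 4)*j, 6)*s(n(5, 7)) = ((1 + 4)*3 - 5*6)*(8*(-6)) = (5*3 - 30)*(-48) = (15 - 30)*(-48) = -15*(-48) = 720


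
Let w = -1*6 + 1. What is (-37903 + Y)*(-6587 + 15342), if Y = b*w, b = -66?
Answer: -328951615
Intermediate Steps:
w = -5 (w = -6 + 1 = -5)
Y = 330 (Y = -66*(-5) = 330)
(-37903 + Y)*(-6587 + 15342) = (-37903 + 330)*(-6587 + 15342) = -37573*8755 = -328951615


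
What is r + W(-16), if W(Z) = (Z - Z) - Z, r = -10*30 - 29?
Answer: -313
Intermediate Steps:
r = -329 (r = -300 - 29 = -329)
W(Z) = -Z (W(Z) = 0 - Z = -Z)
r + W(-16) = -329 - 1*(-16) = -329 + 16 = -313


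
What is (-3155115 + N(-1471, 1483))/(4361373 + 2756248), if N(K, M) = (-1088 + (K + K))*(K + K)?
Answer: 8701145/7117621 ≈ 1.2225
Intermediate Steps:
N(K, M) = 2*K*(-1088 + 2*K) (N(K, M) = (-1088 + 2*K)*(2*K) = 2*K*(-1088 + 2*K))
(-3155115 + N(-1471, 1483))/(4361373 + 2756248) = (-3155115 + 4*(-1471)*(-544 - 1471))/(4361373 + 2756248) = (-3155115 + 4*(-1471)*(-2015))/7117621 = (-3155115 + 11856260)*(1/7117621) = 8701145*(1/7117621) = 8701145/7117621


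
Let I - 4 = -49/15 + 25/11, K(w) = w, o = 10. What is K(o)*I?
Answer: 992/33 ≈ 30.061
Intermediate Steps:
I = 496/165 (I = 4 + (-49/15 + 25/11) = 4 - 164/165 = 496/165 ≈ 3.0061)
K(o)*I = 10*(496/165) = 992/33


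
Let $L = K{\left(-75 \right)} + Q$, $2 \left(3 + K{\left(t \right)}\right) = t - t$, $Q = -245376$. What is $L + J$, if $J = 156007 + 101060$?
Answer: $11688$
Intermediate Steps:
$K{\left(t \right)} = -3$ ($K{\left(t \right)} = -3 + \frac{t - t}{2} = -3 + \frac{1}{2} \cdot 0 = -3 + 0 = -3$)
$L = -245379$ ($L = -3 - 245376 = -245379$)
$J = 257067$
$L + J = -245379 + 257067 = 11688$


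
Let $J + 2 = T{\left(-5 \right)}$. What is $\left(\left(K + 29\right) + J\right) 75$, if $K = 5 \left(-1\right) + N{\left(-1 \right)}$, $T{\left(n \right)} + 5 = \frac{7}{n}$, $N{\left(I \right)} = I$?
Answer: $1095$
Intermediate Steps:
$T{\left(n \right)} = -5 + \frac{7}{n}$
$J = - \frac{42}{5}$ ($J = -2 - \left(5 - \frac{7}{-5}\right) = -2 + \left(-5 + 7 \left(- \frac{1}{5}\right)\right) = -2 - \frac{32}{5} = - \frac{42}{5} \approx -8.4$)
$K = -6$ ($K = 5 \left(-1\right) - 1 = -5 - 1 = -6$)
$\left(\left(K + 29\right) + J\right) 75 = \left(\left(-6 + 29\right) - \frac{42}{5}\right) 75 = \left(23 - \frac{42}{5}\right) 75 = \frac{73}{5} \cdot 75 = 1095$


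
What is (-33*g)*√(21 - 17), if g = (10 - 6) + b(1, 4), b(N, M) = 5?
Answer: -594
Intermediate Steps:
g = 9 (g = (10 - 6) + 5 = 4 + 5 = 9)
(-33*g)*√(21 - 17) = (-33*9)*√(21 - 17) = -297*√4 = -297*2 = -594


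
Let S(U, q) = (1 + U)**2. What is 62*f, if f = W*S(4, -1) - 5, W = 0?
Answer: -310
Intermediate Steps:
f = -5 (f = 0*(1 + 4)**2 - 5 = 0*5**2 - 5 = 0*25 - 5 = 0 - 5 = -5)
62*f = 62*(-5) = -310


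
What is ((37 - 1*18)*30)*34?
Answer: 19380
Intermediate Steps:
((37 - 1*18)*30)*34 = ((37 - 18)*30)*34 = (19*30)*34 = 570*34 = 19380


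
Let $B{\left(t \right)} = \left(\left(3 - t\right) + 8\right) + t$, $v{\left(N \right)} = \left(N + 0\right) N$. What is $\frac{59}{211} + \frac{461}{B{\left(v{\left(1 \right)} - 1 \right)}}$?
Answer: $\frac{97920}{2321} \approx 42.189$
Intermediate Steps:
$v{\left(N \right)} = N^{2}$ ($v{\left(N \right)} = N N = N^{2}$)
$B{\left(t \right)} = 11$ ($B{\left(t \right)} = \left(11 - t\right) + t = 11$)
$\frac{59}{211} + \frac{461}{B{\left(v{\left(1 \right)} - 1 \right)}} = \frac{59}{211} + \frac{461}{11} = \frac{97920}{2321}$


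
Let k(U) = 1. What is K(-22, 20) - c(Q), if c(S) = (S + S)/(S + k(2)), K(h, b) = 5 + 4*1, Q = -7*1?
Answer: 20/3 ≈ 6.6667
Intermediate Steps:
Q = -7
K(h, b) = 9 (K(h, b) = 5 + 4 = 9)
c(S) = 2*S/(1 + S) (c(S) = (S + S)/(S + 1) = (2*S)/(1 + S) = 2*S/(1 + S))
K(-22, 20) - c(Q) = 9 - 2*(-7)/(1 - 7) = 9 - 2*(-7)/(-6) = 9 - 2*(-7)*(-1)/6 = 9 - 1*7/3 = 9 - 7/3 = 20/3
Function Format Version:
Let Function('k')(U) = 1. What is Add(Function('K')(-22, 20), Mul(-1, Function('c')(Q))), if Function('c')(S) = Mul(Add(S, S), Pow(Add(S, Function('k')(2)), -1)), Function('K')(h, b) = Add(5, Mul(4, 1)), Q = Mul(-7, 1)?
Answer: Rational(20, 3) ≈ 6.6667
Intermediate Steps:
Q = -7
Function('K')(h, b) = 9 (Function('K')(h, b) = Add(5, 4) = 9)
Function('c')(S) = Mul(2, S, Pow(Add(1, S), -1)) (Function('c')(S) = Mul(Add(S, S), Pow(Add(S, 1), -1)) = Mul(Mul(2, S), Pow(Add(1, S), -1)) = Mul(2, S, Pow(Add(1, S), -1)))
Add(Function('K')(-22, 20), Mul(-1, Function('c')(Q))) = Add(9, Mul(-1, Mul(2, -7, Pow(Add(1, -7), -1)))) = Add(9, Mul(-1, Mul(2, -7, Pow(-6, -1)))) = Add(9, Mul(-1, Mul(2, -7, Rational(-1, 6)))) = Add(9, Mul(-1, Rational(7, 3))) = Add(9, Rational(-7, 3)) = Rational(20, 3)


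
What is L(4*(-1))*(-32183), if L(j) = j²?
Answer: -514928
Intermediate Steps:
L(4*(-1))*(-32183) = (4*(-1))²*(-32183) = (-4)²*(-32183) = 16*(-32183) = -514928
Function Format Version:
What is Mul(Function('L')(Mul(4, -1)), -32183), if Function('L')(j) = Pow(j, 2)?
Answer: -514928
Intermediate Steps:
Mul(Function('L')(Mul(4, -1)), -32183) = Mul(Pow(Mul(4, -1), 2), -32183) = Mul(Pow(-4, 2), -32183) = Mul(16, -32183) = -514928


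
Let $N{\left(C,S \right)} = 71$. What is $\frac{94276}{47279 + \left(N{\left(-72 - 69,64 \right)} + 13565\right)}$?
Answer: $\frac{94276}{60915} \approx 1.5477$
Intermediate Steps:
$\frac{94276}{47279 + \left(N{\left(-72 - 69,64 \right)} + 13565\right)} = \frac{94276}{47279 + \left(71 + 13565\right)} = \frac{94276}{47279 + 13636} = \frac{94276}{60915}$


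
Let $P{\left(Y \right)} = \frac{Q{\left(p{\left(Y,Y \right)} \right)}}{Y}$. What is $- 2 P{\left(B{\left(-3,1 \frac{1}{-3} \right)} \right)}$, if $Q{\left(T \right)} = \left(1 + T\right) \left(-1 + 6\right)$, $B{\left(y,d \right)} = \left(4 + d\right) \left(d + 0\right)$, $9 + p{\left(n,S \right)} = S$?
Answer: $- \frac{830}{11} \approx -75.455$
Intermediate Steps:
$p{\left(n,S \right)} = -9 + S$
$B{\left(y,d \right)} = d \left(4 + d\right)$ ($B{\left(y,d \right)} = \left(4 + d\right) d = d \left(4 + d\right)$)
$Q{\left(T \right)} = 5 + 5 T$ ($Q{\left(T \right)} = \left(1 + T\right) 5 = 5 + 5 T$)
$P{\left(Y \right)} = \frac{-40 + 5 Y}{Y}$ ($P{\left(Y \right)} = \frac{5 + 5 \left(-9 + Y\right)}{Y} = \frac{5 + \left(-45 + 5 Y\right)}{Y} = \frac{-40 + 5 Y}{Y}$)
$- 2 P{\left(B{\left(-3,1 \frac{1}{-3} \right)} \right)} = - 2 \left(5 - \frac{40}{1 \frac{1}{-3} \left(4 + 1 \frac{1}{-3}\right)}\right) = - 2 \left(5 - \frac{40}{1 \left(- \frac{1}{3}\right) \left(4 + 1 \left(- \frac{1}{3}\right)\right)}\right) = - 2 \left(5 - \frac{40}{\left(- \frac{1}{3}\right) \left(4 - \frac{1}{3}\right)}\right) = - 2 \left(5 - \frac{40}{\left(- \frac{1}{3}\right) \frac{11}{3}}\right) = - 2 \left(5 - \frac{40}{- \frac{11}{9}}\right) = - 2 \left(5 - - \frac{360}{11}\right) = - 2 \left(5 + \frac{360}{11}\right) = \left(-2\right) \frac{415}{11} = - \frac{830}{11}$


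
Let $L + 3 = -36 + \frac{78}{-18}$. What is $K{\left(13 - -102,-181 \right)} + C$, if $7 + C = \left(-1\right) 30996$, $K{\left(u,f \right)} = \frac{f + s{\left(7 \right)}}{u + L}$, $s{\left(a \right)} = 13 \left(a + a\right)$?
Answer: $- \frac{6665642}{215} \approx -31003.0$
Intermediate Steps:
$s{\left(a \right)} = 26 a$ ($s{\left(a \right)} = 13 \cdot 2 a = 26 a$)
$L = - \frac{130}{3}$ ($L = -3 - \left(36 - \frac{78}{-18}\right) = -3 + \left(-36 + 78 \left(- \frac{1}{18}\right)\right) = -3 - \frac{121}{3} = - \frac{130}{3} \approx -43.333$)
$K{\left(u,f \right)} = \frac{182 + f}{- \frac{130}{3} + u}$ ($K{\left(u,f \right)} = \frac{f + 26 \cdot 7}{u - \frac{130}{3}} = \frac{f + 182}{- \frac{130}{3} + u} = \frac{182 + f}{- \frac{130}{3} + u}$)
$C = -31003$ ($C = -7 - 30996 = -31003$)
$K{\left(13 - -102,-181 \right)} + C = \frac{3 \left(182 - 181\right)}{-130 + 3 \left(13 - -102\right)} - 31003 = 3 \frac{1}{-130 + 3 \left(13 + 102\right)} 1 - 31003 = 3 \frac{1}{-130 + 3 \cdot 115} \cdot 1 - 31003 = 3 \frac{1}{-130 + 345} \cdot 1 - 31003 = 3 \cdot \frac{1}{215} \cdot 1 - 31003 = \frac{3}{215} - 31003 = - \frac{6665642}{215}$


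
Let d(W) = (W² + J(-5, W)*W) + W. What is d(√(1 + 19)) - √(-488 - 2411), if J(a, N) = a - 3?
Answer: 20 - 14*√5 - I*√2899 ≈ -11.305 - 53.842*I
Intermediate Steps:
J(a, N) = -3 + a
d(W) = W² - 7*W (d(W) = (W² + (-3 - 5)*W) + W = (W² - 8*W) + W = W² - 7*W)
d(√(1 + 19)) - √(-488 - 2411) = √(1 + 19)*(-7 + √(1 + 19)) - √(-488 - 2411) = √20*(-7 + √20) - √(-2899) = (2*√5)*(-7 + 2*√5) - I*√2899 = 2*√5*(-7 + 2*√5) - I*√2899 = -I*√2899 + 2*√5*(-7 + 2*√5)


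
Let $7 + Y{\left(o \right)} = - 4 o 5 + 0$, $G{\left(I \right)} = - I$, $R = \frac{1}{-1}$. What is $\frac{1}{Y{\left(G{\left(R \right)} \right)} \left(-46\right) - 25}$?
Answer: $\frac{1}{1217} \approx 0.00082169$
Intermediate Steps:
$R = -1$
$Y{\left(o \right)} = -7 - 20 o$ ($Y{\left(o \right)} = -7 + \left(- 4 o 5 + 0\right) = -7 + \left(- 4 \cdot 5 o + 0\right) = -7 + \left(- 20 o + 0\right) = -7 - 20 o$)
$\frac{1}{Y{\left(G{\left(R \right)} \right)} \left(-46\right) - 25} = \frac{1}{\left(-7 - 20 \left(\left(-1\right) \left(-1\right)\right)\right) \left(-46\right) - 25} = \frac{1}{\left(-7 - 20\right) \left(-46\right) - 25} = \frac{1}{\left(-27\right) \left(-46\right) - 25} = \frac{1}{1242 - 25} = \frac{1}{1217}$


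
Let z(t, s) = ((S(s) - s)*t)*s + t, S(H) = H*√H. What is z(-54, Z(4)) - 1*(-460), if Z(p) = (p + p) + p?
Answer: 8182 - 15552*√3 ≈ -18755.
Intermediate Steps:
S(H) = H^(3/2)
Z(p) = 3*p (Z(p) = 2*p + p = 3*p)
z(t, s) = t + s*t*(s^(3/2) - s) (z(t, s) = ((s^(3/2) - s)*t)*s + t = (t*(s^(3/2) - s))*s + t = s*t*(s^(3/2) - s) + t = t + s*t*(s^(3/2) - s))
z(-54, Z(4)) - 1*(-460) = -54*(1 + (3*4)^(5/2) - (3*4)²) - 1*(-460) = -54*(1 + 12^(5/2) - 1*12²) + 460 = -54*(1 + 288*√3 - 1*144) + 460 = -54*(1 + 288*√3 - 144) + 460 = -54*(-143 + 288*√3) + 460 = (7722 - 15552*√3) + 460 = 8182 - 15552*√3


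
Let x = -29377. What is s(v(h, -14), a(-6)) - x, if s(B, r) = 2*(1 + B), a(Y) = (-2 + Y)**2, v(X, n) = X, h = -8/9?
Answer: 264395/9 ≈ 29377.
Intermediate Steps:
h = -8/9 (h = -8*1/9 = -8/9 ≈ -0.88889)
s(B, r) = 2 + 2*B
s(v(h, -14), a(-6)) - x = (2 + 2*(-8/9)) - 1*(-29377) = (2 - 16/9) + 29377 = 2/9 + 29377 = 264395/9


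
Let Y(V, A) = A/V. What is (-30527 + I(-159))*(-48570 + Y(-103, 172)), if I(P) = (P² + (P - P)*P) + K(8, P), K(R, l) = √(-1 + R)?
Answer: 26245118972/103 - 5002882*√7/103 ≈ 2.5468e+8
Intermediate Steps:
I(P) = √7 + P² (I(P) = (P² + (P - P)*P) + √(-1 + 8) = (P² + 0*P) + √7 = (P² + 0) + √7 = P² + √7 = √7 + P²)
(-30527 + I(-159))*(-48570 + Y(-103, 172)) = (-30527 + (√7 + (-159)²))*(-48570 + 172/(-103)) = (-30527 + (√7 + 25281))*(-48570 + 172*(-1/103)) = (-30527 + (25281 + √7))*(-48570 - 172/103) = (-5246 + √7)*(-5002882/103) = 26245118972/103 - 5002882*√7/103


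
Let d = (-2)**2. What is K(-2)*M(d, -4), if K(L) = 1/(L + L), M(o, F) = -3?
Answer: 3/4 ≈ 0.75000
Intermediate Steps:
d = 4
K(L) = 1/(2*L)
K(-2)*M(d, -4) = ((1/2)/(-2))*(-3) = ((1/2)*(-1/2))*(-3) = -1/4*(-3) = 3/4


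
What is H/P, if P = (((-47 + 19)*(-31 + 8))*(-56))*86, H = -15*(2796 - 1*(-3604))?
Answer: 1500/48461 ≈ 0.030953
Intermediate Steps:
H = -96000 (H = -15*(2796 + 3604) = -15*6400 = -96000)
P = -3101504 (P = (-28*(-23)*(-56))*86 = (644*(-56))*86 = -36064*86 = -3101504)
H/P = -96000/(-3101504) = -96000*(-1/3101504) = 1500/48461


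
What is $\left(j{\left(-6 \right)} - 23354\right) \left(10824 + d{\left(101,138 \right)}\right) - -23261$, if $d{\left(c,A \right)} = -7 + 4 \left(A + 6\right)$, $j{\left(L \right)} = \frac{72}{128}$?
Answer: $- \frac{4256679239}{16} \approx -2.6604 \cdot 10^{8}$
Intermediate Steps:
$j{\left(L \right)} = \frac{9}{16}$ ($j{\left(L \right)} = 72 \cdot \frac{1}{128} = \frac{9}{16}$)
$d{\left(c,A \right)} = 17 + 4 A$ ($d{\left(c,A \right)} = -7 + 4 \left(6 + A\right) = -7 + \left(24 + 4 A\right) = 17 + 4 A$)
$\left(j{\left(-6 \right)} - 23354\right) \left(10824 + d{\left(101,138 \right)}\right) - -23261 = \left(\frac{9}{16} - 23354\right) \left(10824 + \left(17 + 4 \cdot 138\right)\right) - -23261 = - \frac{373655 \left(10824 + \left(17 + 552\right)\right)}{16} + 23261 = - \frac{373655 \left(10824 + 569\right)}{16} + 23261 = \left(- \frac{373655}{16}\right) 11393 + 23261 = - \frac{4257051415}{16} + 23261 = - \frac{4256679239}{16}$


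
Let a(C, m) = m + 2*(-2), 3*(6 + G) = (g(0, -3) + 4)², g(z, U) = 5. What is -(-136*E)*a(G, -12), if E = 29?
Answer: -63104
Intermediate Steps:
G = 21 (G = -6 + (5 + 4)²/3 = -6 + (⅓)*9² = -6 + (⅓)*81 = -6 + 27 = 21)
a(C, m) = -4 + m (a(C, m) = m - 4 = -4 + m)
-(-136*E)*a(G, -12) = -(-136*29)*(-4 - 12) = -(-3944)*(-16) = -1*63104 = -63104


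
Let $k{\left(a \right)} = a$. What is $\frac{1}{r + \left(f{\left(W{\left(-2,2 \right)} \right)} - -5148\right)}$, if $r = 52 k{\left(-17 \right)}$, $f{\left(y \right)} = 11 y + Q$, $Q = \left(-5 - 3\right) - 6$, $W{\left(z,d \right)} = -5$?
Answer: $\frac{1}{4195} \approx 0.00023838$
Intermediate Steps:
$Q = -14$ ($Q = \left(-5 - 3\right) - 6 = -8 - 6 = -14$)
$f{\left(y \right)} = -14 + 11 y$ ($f{\left(y \right)} = 11 y - 14 = -14 + 11 y$)
$r = -884$ ($r = 52 \left(-17\right) = -884$)
$\frac{1}{r + \left(f{\left(W{\left(-2,2 \right)} \right)} - -5148\right)} = \frac{1}{-884 + \left(\left(-14 + 11 \left(-5\right)\right) - -5148\right)} = \frac{1}{-884 + \left(\left(-14 - 55\right) + 5148\right)} = \frac{1}{-884 + \left(-69 + 5148\right)} = \frac{1}{-884 + 5079} = \frac{1}{4195}$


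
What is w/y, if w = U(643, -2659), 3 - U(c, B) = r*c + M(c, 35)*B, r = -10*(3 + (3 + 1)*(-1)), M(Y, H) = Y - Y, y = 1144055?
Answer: -6427/1144055 ≈ -0.0056177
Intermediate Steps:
M(Y, H) = 0
r = 10 (r = -10*(3 + 4*(-1)) = -10*(3 - 4) = -10*(-1) = 10)
U(c, B) = 3 - 10*c (U(c, B) = 3 - (10*c + 0*B) = 3 - (10*c + 0) = 3 - 10*c)
w = -6427 (w = 3 - 10*643 = 3 - 6430 = -6427)
w/y = -6427/1144055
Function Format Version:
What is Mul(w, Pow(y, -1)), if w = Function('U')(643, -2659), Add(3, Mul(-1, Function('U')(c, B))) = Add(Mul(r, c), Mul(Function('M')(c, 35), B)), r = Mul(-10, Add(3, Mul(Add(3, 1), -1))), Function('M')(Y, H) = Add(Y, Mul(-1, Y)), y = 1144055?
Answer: Rational(-6427, 1144055) ≈ -0.0056177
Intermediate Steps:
Function('M')(Y, H) = 0
r = 10 (r = Mul(-10, Add(3, Mul(4, -1))) = Mul(-10, Add(3, -4)) = Mul(-10, -1) = 10)
Function('U')(c, B) = Add(3, Mul(-10, c)) (Function('U')(c, B) = Add(3, Mul(-1, Add(Mul(10, c), Mul(0, B)))) = Add(3, Mul(-1, Add(Mul(10, c), 0))) = Add(3, Mul(-1, Mul(10, c))) = Add(3, Mul(-10, c)))
w = -6427 (w = Add(3, Mul(-10, 643)) = Add(3, -6430) = -6427)
Mul(w, Pow(y, -1)) = Mul(-6427, Pow(1144055, -1)) = Mul(-6427, Rational(1, 1144055)) = Rational(-6427, 1144055)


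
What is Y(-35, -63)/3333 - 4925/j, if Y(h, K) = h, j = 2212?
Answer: -16492445/7372596 ≈ -2.2370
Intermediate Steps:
Y(-35, -63)/3333 - 4925/j = -35/3333 - 4925/2212 = -16492445/7372596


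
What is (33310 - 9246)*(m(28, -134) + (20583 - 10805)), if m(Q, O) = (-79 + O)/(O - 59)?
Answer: 45417599488/193 ≈ 2.3532e+8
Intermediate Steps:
m(Q, O) = (-79 + O)/(-59 + O)
(33310 - 9246)*(m(28, -134) + (20583 - 10805)) = (33310 - 9246)*((-79 - 134)/(-59 - 134) + (20583 - 10805)) = 24064*(-213/(-193) + 9778) = 24064*(-1/193*(-213) + 9778) = 24064*(213/193 + 9778) = 24064*(1887367/193) = 45417599488/193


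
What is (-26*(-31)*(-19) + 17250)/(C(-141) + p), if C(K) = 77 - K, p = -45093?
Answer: -1936/44875 ≈ -0.043142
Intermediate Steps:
(-26*(-31)*(-19) + 17250)/(C(-141) + p) = (-26*(-31)*(-19) + 17250)/((77 - 1*(-141)) - 45093) = (806*(-19) + 17250)/((77 + 141) - 45093) = (-15314 + 17250)/(218 - 45093) = 1936/(-44875) = 1936*(-1/44875) = -1936/44875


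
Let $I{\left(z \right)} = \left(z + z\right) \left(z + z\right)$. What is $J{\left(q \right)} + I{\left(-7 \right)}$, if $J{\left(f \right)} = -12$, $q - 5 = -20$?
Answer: $184$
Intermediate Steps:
$I{\left(z \right)} = 4 z^{2}$ ($I{\left(z \right)} = 2 z 2 z = 4 z^{2}$)
$q = -15$ ($q = 5 - 20 = -15$)
$J{\left(q \right)} + I{\left(-7 \right)} = -12 + 4 \left(-7\right)^{2} = -12 + 4 \cdot 49 = -12 + 196 = 184$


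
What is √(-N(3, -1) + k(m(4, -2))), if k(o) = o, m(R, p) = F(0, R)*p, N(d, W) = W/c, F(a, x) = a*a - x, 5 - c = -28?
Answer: √8745/33 ≈ 2.8338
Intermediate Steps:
c = 33 (c = 5 - 1*(-28) = 5 + 28 = 33)
F(a, x) = a² - x
N(d, W) = W/33
m(R, p) = -R*p (m(R, p) = (0² - R)*p = (0 - R)*p = (-R)*p = -R*p)
√(-N(3, -1) + k(m(4, -2))) = √(-(-1)/33 - 1*4*(-2)) = √(-1*(-1/33) + 8) = √(1/33 + 8) = √(265/33) = √8745/33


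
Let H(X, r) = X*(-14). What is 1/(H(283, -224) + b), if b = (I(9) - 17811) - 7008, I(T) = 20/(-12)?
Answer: -3/86348 ≈ -3.4743e-5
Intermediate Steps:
I(T) = -5/3 (I(T) = 20*(-1/12) = -5/3)
H(X, r) = -14*X
b = -74462/3 (b = (-5/3 - 17811) - 7008 = -53438/3 - 7008 = -74462/3 ≈ -24821.)
1/(H(283, -224) + b) = 1/(-14*283 - 74462/3) = 1/(-3962 - 74462/3) = 1/(-86348/3) = -3/86348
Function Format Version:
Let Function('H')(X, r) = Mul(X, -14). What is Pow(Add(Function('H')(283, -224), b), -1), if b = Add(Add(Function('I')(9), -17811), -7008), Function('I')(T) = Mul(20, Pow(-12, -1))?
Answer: Rational(-3, 86348) ≈ -3.4743e-5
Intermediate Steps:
Function('I')(T) = Rational(-5, 3) (Function('I')(T) = Mul(20, Rational(-1, 12)) = Rational(-5, 3))
Function('H')(X, r) = Mul(-14, X)
b = Rational(-74462, 3) (b = Add(Add(Rational(-5, 3), -17811), -7008) = Add(Rational(-53438, 3), -7008) = Rational(-74462, 3) ≈ -24821.)
Pow(Add(Function('H')(283, -224), b), -1) = Pow(Add(Mul(-14, 283), Rational(-74462, 3)), -1) = Pow(Add(-3962, Rational(-74462, 3)), -1) = Pow(Rational(-86348, 3), -1) = Rational(-3, 86348)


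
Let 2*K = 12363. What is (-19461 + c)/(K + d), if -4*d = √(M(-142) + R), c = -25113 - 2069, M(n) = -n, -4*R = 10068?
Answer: -4613179272/611377451 - 932860*I*√95/611377451 ≈ -7.5455 - 0.014872*I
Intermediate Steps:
R = -2517 (R = -¼*10068 = -2517)
c = -27182
K = 12363/2 (K = (½)*12363 = 12363/2 ≈ 6181.5)
d = -5*I*√95/4 (d = -√(-1*(-142) - 2517)/4 = -√(142 - 2517)/4 = -5*I*√95/4 ≈ -12.183*I)
(-19461 + c)/(K + d) = (-19461 - 27182)/(12363/2 - 5*I*√95/4) = -46643/(12363/2 - 5*I*√95/4)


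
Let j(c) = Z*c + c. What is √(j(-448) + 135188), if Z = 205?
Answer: 10*√429 ≈ 207.12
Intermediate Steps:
j(c) = 206*c (j(c) = 205*c + c = 206*c)
√(j(-448) + 135188) = √(206*(-448) + 135188) = √(-92288 + 135188) = √42900 = 10*√429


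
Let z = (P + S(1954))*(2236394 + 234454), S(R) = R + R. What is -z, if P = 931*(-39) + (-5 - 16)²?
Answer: 78968302080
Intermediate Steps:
S(R) = 2*R
P = -35868 (P = -36309 + (-21)² = -36309 + 441 = -35868)
z = -78968302080 (z = (-35868 + 2*1954)*(2236394 + 234454) = (-35868 + 3908)*2470848 = -31960*2470848 = -78968302080)
-z = -1*(-78968302080) = 78968302080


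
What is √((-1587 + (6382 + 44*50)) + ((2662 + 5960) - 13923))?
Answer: 11*√14 ≈ 41.158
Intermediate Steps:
√((-1587 + (6382 + 44*50)) + ((2662 + 5960) - 13923)) = √((-1587 + (6382 + 2200)) + (8622 - 13923)) = √((-1587 + 8582) - 5301) = √(6995 - 5301) = √1694 = 11*√14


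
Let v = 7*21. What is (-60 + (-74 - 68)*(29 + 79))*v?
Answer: -2263212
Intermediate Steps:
v = 147
(-60 + (-74 - 68)*(29 + 79))*v = (-60 + (-74 - 68)*(29 + 79))*147 = (-60 - 142*108)*147 = (-60 - 15336)*147 = -15396*147 = -2263212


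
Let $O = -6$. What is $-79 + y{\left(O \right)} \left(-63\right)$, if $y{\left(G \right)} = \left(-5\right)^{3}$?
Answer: $7796$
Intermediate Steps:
$y{\left(G \right)} = -125$
$-79 + y{\left(O \right)} \left(-63\right) = -79 - -7875 = -79 + 7875 = 7796$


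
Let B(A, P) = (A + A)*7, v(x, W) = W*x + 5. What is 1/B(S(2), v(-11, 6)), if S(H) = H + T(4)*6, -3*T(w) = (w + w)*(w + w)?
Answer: -1/1764 ≈ -0.00056689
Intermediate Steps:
T(w) = -4*w²/3 (T(w) = -(w + w)*(w + w)/3 = -2*w*2*w/3 = -4*w²/3)
v(x, W) = 5 + W*x
S(H) = -128 + H (S(H) = H - 4/3*4²*6 = H - 4/3*16*6 = H - 64/3*6 = H - 128 = -128 + H)
B(A, P) = 14*A (B(A, P) = (2*A)*7 = 14*A)
1/B(S(2), v(-11, 6)) = 1/(14*(-128 + 2)) = 1/(14*(-126)) = 1/(-1764) = -1/1764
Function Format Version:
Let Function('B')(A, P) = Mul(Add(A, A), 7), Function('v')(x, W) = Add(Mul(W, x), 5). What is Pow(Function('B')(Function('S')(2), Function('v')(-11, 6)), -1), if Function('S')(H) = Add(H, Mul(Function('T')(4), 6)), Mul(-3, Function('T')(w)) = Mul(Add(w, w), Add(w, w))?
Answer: Rational(-1, 1764) ≈ -0.00056689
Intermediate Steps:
Function('T')(w) = Mul(Rational(-4, 3), Pow(w, 2)) (Function('T')(w) = Mul(Rational(-1, 3), Mul(Add(w, w), Add(w, w))) = Mul(Rational(-1, 3), Mul(Mul(2, w), Mul(2, w))) = Mul(Rational(-1, 3), Mul(4, Pow(w, 2))) = Mul(Rational(-4, 3), Pow(w, 2)))
Function('v')(x, W) = Add(5, Mul(W, x))
Function('S')(H) = Add(-128, H) (Function('S')(H) = Add(H, Mul(Mul(Rational(-4, 3), Pow(4, 2)), 6)) = Add(H, Mul(Mul(Rational(-4, 3), 16), 6)) = Add(H, Mul(Rational(-64, 3), 6)) = Add(H, -128) = Add(-128, H))
Function('B')(A, P) = Mul(14, A) (Function('B')(A, P) = Mul(Mul(2, A), 7) = Mul(14, A))
Pow(Function('B')(Function('S')(2), Function('v')(-11, 6)), -1) = Pow(Mul(14, Add(-128, 2)), -1) = Pow(Mul(14, -126), -1) = Pow(-1764, -1) = Rational(-1, 1764)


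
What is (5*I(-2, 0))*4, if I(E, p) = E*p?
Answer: 0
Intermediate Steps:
(5*I(-2, 0))*4 = (5*(-2*0))*4 = (5*0)*4 = 0*4 = 0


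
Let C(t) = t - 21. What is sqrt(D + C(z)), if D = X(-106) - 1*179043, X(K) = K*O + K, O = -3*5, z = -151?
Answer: I*sqrt(177731) ≈ 421.58*I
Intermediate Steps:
O = -15
C(t) = -21 + t
X(K) = -14*K (X(K) = K*(-15) + K = -15*K + K = -14*K)
D = -177559 (D = -14*(-106) - 1*179043 = 1484 - 179043 = -177559)
sqrt(D + C(z)) = sqrt(-177559 + (-21 - 151)) = sqrt(-177559 - 172) = sqrt(-177731) = I*sqrt(177731)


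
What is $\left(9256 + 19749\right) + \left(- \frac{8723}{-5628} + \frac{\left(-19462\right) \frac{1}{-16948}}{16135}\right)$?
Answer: $\frac{227762132270831}{7852093140} \approx 29007.0$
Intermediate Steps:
$\left(9256 + 19749\right) + \left(- \frac{8723}{-5628} + \frac{\left(-19462\right) \frac{1}{-16948}}{16135}\right) = 29005 + \left(\left(-8723\right) \left(- \frac{1}{5628}\right) + \left(-19462\right) \left(- \frac{1}{16948}\right) \frac{1}{16135}\right) = 29005 + \left(\frac{8723}{5628} + \frac{9731}{8474} \cdot \frac{1}{16135}\right) = 29005 + \left(\frac{8723}{5628} + \frac{9731}{136727990}\right) = 29005 + \frac{12170745131}{7852093140} = \frac{227762132270831}{7852093140}$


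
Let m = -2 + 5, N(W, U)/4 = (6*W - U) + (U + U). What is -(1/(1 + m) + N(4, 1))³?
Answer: -64481201/64 ≈ -1.0075e+6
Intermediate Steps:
N(W, U) = 4*U + 24*W (N(W, U) = 4*((6*W - U) + (U + U)) = 4*((-U + 6*W) + 2*U) = 4*(U + 6*W) = 4*U + 24*W)
m = 3
-(1/(1 + m) + N(4, 1))³ = -(1/(1 + 3) + (4*1 + 24*4))³ = -(1/4 + (4 + 96))³ = -(¼ + 100)³ = -(401/4)³ = -1*64481201/64 = -64481201/64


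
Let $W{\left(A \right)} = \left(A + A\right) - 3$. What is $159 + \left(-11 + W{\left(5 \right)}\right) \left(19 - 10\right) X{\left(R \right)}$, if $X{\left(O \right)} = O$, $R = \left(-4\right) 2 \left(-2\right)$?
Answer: $-417$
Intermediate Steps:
$W{\left(A \right)} = -3 + 2 A$ ($W{\left(A \right)} = 2 A - 3 = -3 + 2 A$)
$R = 16$ ($R = \left(-8\right) \left(-2\right) = 16$)
$159 + \left(-11 + W{\left(5 \right)}\right) \left(19 - 10\right) X{\left(R \right)} = 159 + \left(-11 + \left(-3 + 2 \cdot 5\right)\right) \left(19 - 10\right) 16 = 159 + \left(-11 + \left(-3 + 10\right)\right) 9 \cdot 16 = 159 + \left(-11 + 7\right) 9 \cdot 16 = 159 + \left(-4\right) 9 \cdot 16 = 159 - 576 = -417$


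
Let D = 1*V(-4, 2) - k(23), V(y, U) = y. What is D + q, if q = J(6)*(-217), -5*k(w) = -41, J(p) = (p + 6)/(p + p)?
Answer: -1146/5 ≈ -229.20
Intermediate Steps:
J(p) = (6 + p)/(2*p) (J(p) = (6 + p)/((2*p)) = (6 + p)*(1/(2*p)) = (6 + p)/(2*p))
k(w) = 41/5 (k(w) = -⅕*(-41) = 41/5)
q = -217 (q = ((½)*(6 + 6)/6)*(-217) = ((½)*(⅙)*12)*(-217) = 1*(-217) = -217)
D = -61/5 (D = 1*(-4) - 1*41/5 = -4 - 41/5 = -61/5 ≈ -12.200)
D + q = -61/5 - 217 = -1146/5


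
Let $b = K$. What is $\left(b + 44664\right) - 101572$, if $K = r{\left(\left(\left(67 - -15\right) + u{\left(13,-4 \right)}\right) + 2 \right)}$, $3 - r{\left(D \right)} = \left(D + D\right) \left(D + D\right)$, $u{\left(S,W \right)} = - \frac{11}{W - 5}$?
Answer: $- \frac{6962461}{81} \approx -85956.0$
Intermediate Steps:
$u{\left(S,W \right)} = - \frac{11}{-5 + W}$ ($u{\left(S,W \right)} = - \frac{11}{W - 5} = - \frac{11}{-5 + W}$)
$r{\left(D \right)} = 3 - 4 D^{2}$ ($r{\left(D \right)} = 3 - \left(D + D\right) \left(D + D\right) = 3 - 2 D 2 D = 3 - 4 D^{2}$)
$K = - \frac{2352913}{81}$ ($K = 3 - 4 \left(\left(\left(67 - -15\right) - \frac{11}{-5 - 4}\right) + 2\right)^{2} = 3 - 4 \left(\left(\left(67 + 15\right) - \frac{11}{-9}\right) + 2\right)^{2} = 3 - 4 \left(\left(82 - - \frac{11}{9}\right) + 2\right)^{2} = 3 - 4 \left(\left(82 + \frac{11}{9}\right) + 2\right)^{2} = 3 - 4 \left(\frac{749}{9} + 2\right)^{2} = 3 - 4 \left(\frac{767}{9}\right)^{2} = 3 - \frac{2353156}{81} = - \frac{2352913}{81} \approx -29048.0$)
$b = - \frac{2352913}{81} \approx -29048.0$
$\left(b + 44664\right) - 101572 = \left(- \frac{2352913}{81} + 44664\right) - 101572 = \frac{1264871}{81} - 101572 = - \frac{6962461}{81}$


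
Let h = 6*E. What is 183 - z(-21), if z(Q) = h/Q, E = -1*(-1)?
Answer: 1283/7 ≈ 183.29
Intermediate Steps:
E = 1
h = 6 (h = 6*1 = 6)
z(Q) = 6/Q
183 - z(-21) = 183 - 6/(-21) = 183 - 6*(-1)/21 = 183 - 1*(-2/7) = 183 + 2/7 = 1283/7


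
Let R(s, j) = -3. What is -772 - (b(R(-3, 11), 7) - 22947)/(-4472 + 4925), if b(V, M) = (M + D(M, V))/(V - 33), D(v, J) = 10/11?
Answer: -43133479/59796 ≈ -721.34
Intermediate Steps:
D(v, J) = 10/11 (D(v, J) = 10*(1/11) = 10/11)
b(V, M) = (10/11 + M)/(-33 + V) (b(V, M) = (M + 10/11)/(V - 33) = (10/11 + M)/(-33 + V))
-772 - (b(R(-3, 11), 7) - 22947)/(-4472 + 4925) = -772 - ((10/11 + 7)/(-33 - 3) - 22947)/(-4472 + 4925) = -772 - ((87/11)/(-36) - 22947)/453 = -772 - (-1/36*87/11 - 22947)/453 = -772 - (-29/132 - 22947)/453 = -772 - (-3029033)/(132*453) = -772 - 1*(-3029033/59796) = -772 + 3029033/59796 = -43133479/59796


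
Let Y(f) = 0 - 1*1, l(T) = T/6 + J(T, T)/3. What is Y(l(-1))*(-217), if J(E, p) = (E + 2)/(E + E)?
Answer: 217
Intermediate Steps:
J(E, p) = (2 + E)/(2*E) (J(E, p) = (2 + E)/((2*E)) = (2 + E)*(1/(2*E)) = (2 + E)/(2*E))
l(T) = T/6 + (2 + T)/(6*T) (l(T) = T/6 + ((2 + T)/(2*T))/3 = T*(1/6) + ((2 + T)/(2*T))*(1/3) = T/6 + (2 + T)/(6*T))
Y(f) = -1 (Y(f) = 0 - 1 = -1)
Y(l(-1))*(-217) = -1*(-217) = 217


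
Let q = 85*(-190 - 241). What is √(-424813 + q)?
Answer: 6*I*√12818 ≈ 679.3*I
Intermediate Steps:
q = -36635 (q = 85*(-431) = -36635)
√(-424813 + q) = √(-424813 - 36635) = √(-461448) = 6*I*√12818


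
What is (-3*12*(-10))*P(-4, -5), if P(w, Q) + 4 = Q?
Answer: -3240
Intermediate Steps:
P(w, Q) = -4 + Q
(-3*12*(-10))*P(-4, -5) = (-3*12*(-10))*(-4 - 5) = -36*(-10)*(-9) = 360*(-9) = -3240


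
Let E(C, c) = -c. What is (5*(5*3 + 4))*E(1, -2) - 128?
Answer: 62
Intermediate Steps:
(5*(5*3 + 4))*E(1, -2) - 128 = (5*(5*3 + 4))*(-1*(-2)) - 128 = (5*(15 + 4))*2 - 128 = (5*19)*2 - 128 = 95*2 - 128 = 190 - 128 = 62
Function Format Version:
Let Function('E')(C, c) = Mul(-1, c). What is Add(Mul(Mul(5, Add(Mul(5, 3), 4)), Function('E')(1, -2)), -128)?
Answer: 62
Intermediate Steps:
Add(Mul(Mul(5, Add(Mul(5, 3), 4)), Function('E')(1, -2)), -128) = Add(Mul(Mul(5, Add(Mul(5, 3), 4)), Mul(-1, -2)), -128) = Add(Mul(Mul(5, Add(15, 4)), 2), -128) = Add(Mul(Mul(5, 19), 2), -128) = Add(Mul(95, 2), -128) = Add(190, -128) = 62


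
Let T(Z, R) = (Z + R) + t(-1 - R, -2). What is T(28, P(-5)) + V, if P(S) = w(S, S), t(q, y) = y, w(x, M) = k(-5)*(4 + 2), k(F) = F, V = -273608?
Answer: -273612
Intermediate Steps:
w(x, M) = -30 (w(x, M) = -5*(4 + 2) = -5*6 = -30)
P(S) = -30
T(Z, R) = -2 + R + Z (T(Z, R) = (Z + R) - 2 = (R + Z) - 2 = -2 + R + Z)
T(28, P(-5)) + V = (-2 - 30 + 28) - 273608 = -4 - 273608 = -273612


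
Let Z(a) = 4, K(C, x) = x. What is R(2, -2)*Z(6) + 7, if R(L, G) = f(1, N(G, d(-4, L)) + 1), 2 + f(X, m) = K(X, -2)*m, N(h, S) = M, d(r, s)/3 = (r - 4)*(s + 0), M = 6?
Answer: -57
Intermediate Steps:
d(r, s) = 3*s*(-4 + r) (d(r, s) = 3*((r - 4)*(s + 0)) = 3*((-4 + r)*s) = 3*(s*(-4 + r)) = 3*s*(-4 + r))
N(h, S) = 6
f(X, m) = -2 - 2*m
R(L, G) = -16 (R(L, G) = -2 - 2*(6 + 1) = -2 - 2*7 = -2 - 14 = -16)
R(2, -2)*Z(6) + 7 = -16*4 + 7 = -64 + 7 = -57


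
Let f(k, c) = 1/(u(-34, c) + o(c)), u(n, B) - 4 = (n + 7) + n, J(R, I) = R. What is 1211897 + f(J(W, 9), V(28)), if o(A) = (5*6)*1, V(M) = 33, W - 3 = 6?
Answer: 32721218/27 ≈ 1.2119e+6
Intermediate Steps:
W = 9 (W = 3 + 6 = 9)
u(n, B) = 11 + 2*n (u(n, B) = 4 + ((n + 7) + n) = 4 + ((7 + n) + n) = 4 + (7 + 2*n) = 11 + 2*n)
o(A) = 30 (o(A) = 30*1 = 30)
f(k, c) = -1/27 (f(k, c) = 1/((11 + 2*(-34)) + 30) = 1/((11 - 68) + 30) = 1/(-57 + 30) = 1/(-27) = -1/27)
1211897 + f(J(W, 9), V(28)) = 1211897 - 1/27 = 32721218/27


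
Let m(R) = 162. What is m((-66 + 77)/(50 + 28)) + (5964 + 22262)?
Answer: 28388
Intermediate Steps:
m((-66 + 77)/(50 + 28)) + (5964 + 22262) = 162 + (5964 + 22262) = 162 + 28226 = 28388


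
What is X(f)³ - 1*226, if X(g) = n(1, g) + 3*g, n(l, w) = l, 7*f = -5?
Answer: -78030/343 ≈ -227.49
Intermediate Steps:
f = -5/7 (f = (⅐)*(-5) = -5/7 ≈ -0.71429)
X(g) = 1 + 3*g
X(f)³ - 1*226 = (1 + 3*(-5/7))³ - 1*226 = (1 - 15/7)³ - 226 = (-8/7)³ - 226 = -512/343 - 226 = -78030/343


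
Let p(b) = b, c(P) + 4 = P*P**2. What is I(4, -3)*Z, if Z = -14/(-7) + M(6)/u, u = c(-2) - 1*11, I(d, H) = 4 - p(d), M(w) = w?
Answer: 0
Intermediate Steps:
c(P) = -4 + P**3 (c(P) = -4 + P*P**2 = -4 + P**3)
I(d, H) = 4 - d
u = -23 (u = (-4 + (-2)**3) - 1*11 = (-4 - 8) - 11 = -12 - 11 = -23)
Z = 40/23 (Z = -14/(-7) + 6/(-23) = -14*(-1/7) + 6*(-1/23) = 2 - 6/23 = 40/23 ≈ 1.7391)
I(4, -3)*Z = (4 - 1*4)*(40/23) = (4 - 4)*(40/23) = 0*(40/23) = 0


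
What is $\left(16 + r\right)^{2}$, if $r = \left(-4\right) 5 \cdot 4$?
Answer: $4096$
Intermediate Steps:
$r = -80$ ($r = \left(-20\right) 4 = -80$)
$\left(16 + r\right)^{2} = \left(16 - 80\right)^{2} = \left(-64\right)^{2} = 4096$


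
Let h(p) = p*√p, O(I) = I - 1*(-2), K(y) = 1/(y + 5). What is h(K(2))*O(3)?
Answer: 5*√7/49 ≈ 0.26997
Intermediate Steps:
K(y) = 1/(5 + y)
O(I) = 2 + I (O(I) = I + 2 = 2 + I)
h(p) = p^(3/2)
h(K(2))*O(3) = (1/(5 + 2))^(3/2)*(2 + 3) = (1/7)^(3/2)*5 = (⅐)^(3/2)*5 = (√7/49)*5 = 5*√7/49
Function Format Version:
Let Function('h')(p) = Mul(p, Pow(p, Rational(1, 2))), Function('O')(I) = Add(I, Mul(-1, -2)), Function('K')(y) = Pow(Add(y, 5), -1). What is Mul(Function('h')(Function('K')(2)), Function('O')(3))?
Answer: Mul(Rational(5, 49), Pow(7, Rational(1, 2))) ≈ 0.26997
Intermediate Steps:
Function('K')(y) = Pow(Add(5, y), -1)
Function('O')(I) = Add(2, I) (Function('O')(I) = Add(I, 2) = Add(2, I))
Function('h')(p) = Pow(p, Rational(3, 2))
Mul(Function('h')(Function('K')(2)), Function('O')(3)) = Mul(Pow(Pow(Add(5, 2), -1), Rational(3, 2)), Add(2, 3)) = Mul(Pow(Pow(7, -1), Rational(3, 2)), 5) = Mul(Pow(Rational(1, 7), Rational(3, 2)), 5) = Mul(Mul(Rational(1, 49), Pow(7, Rational(1, 2))), 5) = Mul(Rational(5, 49), Pow(7, Rational(1, 2)))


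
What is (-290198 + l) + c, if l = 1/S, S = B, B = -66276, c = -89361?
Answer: -25155652285/66276 ≈ -3.7956e+5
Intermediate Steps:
S = -66276
l = -1/66276 (l = 1/(-66276) = -1/66276 ≈ -1.5088e-5)
(-290198 + l) + c = (-290198 - 1/66276) - 89361 = -19233162649/66276 - 89361 = -25155652285/66276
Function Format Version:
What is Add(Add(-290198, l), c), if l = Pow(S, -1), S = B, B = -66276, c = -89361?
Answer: Rational(-25155652285, 66276) ≈ -3.7956e+5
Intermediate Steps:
S = -66276
l = Rational(-1, 66276) (l = Pow(-66276, -1) = Rational(-1, 66276) ≈ -1.5088e-5)
Add(Add(-290198, l), c) = Add(Add(-290198, Rational(-1, 66276)), -89361) = Add(Rational(-19233162649, 66276), -89361) = Rational(-25155652285, 66276)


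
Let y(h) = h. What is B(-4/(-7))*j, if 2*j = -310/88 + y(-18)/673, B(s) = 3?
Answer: -315321/59224 ≈ -5.3242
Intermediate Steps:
j = -105107/59224 (j = (-310/88 - 18/673)/2 = (-310*1/88 - 18*1/673)/2 = (-155/44 - 18/673)/2 = (½)*(-105107/29612) = -105107/59224 ≈ -1.7747)
B(-4/(-7))*j = 3*(-105107/59224) = -315321/59224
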